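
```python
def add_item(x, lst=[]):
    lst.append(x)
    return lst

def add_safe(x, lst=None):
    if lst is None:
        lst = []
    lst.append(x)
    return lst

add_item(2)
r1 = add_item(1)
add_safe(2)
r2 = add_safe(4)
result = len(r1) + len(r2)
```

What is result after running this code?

Step 1: add_item shares mutable default: after 2 calls, lst = [2, 1], len = 2.
Step 2: add_safe creates fresh list each time: r2 = [4], len = 1.
Step 3: result = 2 + 1 = 3

The answer is 3.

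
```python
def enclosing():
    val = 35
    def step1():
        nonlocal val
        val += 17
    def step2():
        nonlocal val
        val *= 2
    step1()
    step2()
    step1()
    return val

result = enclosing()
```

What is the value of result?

Step 1: val = 35.
Step 2: step1(): val = 35 + 17 = 52.
Step 3: step2(): val = 52 * 2 = 104.
Step 4: step1(): val = 104 + 17 = 121. result = 121

The answer is 121.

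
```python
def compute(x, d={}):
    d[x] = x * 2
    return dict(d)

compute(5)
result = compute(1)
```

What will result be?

Step 1: Mutable default dict is shared across calls.
Step 2: First call adds 5: 10. Second call adds 1: 2.
Step 3: result = {5: 10, 1: 2}

The answer is {5: 10, 1: 2}.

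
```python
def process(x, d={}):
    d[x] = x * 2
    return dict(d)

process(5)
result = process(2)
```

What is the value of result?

Step 1: Mutable default dict is shared across calls.
Step 2: First call adds 5: 10. Second call adds 2: 4.
Step 3: result = {5: 10, 2: 4}

The answer is {5: 10, 2: 4}.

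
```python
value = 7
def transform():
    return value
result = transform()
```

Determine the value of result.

Step 1: value = 7 is defined in the global scope.
Step 2: transform() looks up value. No local value exists, so Python checks the global scope via LEGB rule and finds value = 7.
Step 3: result = 7

The answer is 7.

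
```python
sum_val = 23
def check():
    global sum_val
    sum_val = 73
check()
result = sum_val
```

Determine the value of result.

Step 1: sum_val = 23 globally.
Step 2: check() declares global sum_val and sets it to 73.
Step 3: After check(), global sum_val = 73. result = 73

The answer is 73.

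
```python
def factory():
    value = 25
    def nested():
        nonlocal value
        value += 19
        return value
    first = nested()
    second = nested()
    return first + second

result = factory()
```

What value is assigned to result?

Step 1: value starts at 25.
Step 2: First call: value = 25 + 19 = 44, returns 44.
Step 3: Second call: value = 44 + 19 = 63, returns 63.
Step 4: result = 44 + 63 = 107

The answer is 107.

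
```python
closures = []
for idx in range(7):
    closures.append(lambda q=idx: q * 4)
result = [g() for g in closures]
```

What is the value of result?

Step 1: Default arg q=idx captures idx at each iteration.
Step 2: closures[k] has q defaulting to k, returns k * 4.
Step 3: result = [0, 4, 8, 12, 16, 20, 24]

The answer is [0, 4, 8, 12, 16, 20, 24].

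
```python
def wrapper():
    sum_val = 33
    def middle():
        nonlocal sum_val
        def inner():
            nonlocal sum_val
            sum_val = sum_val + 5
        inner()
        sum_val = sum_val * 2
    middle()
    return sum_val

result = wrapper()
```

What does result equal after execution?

Step 1: sum_val = 33.
Step 2: inner() adds 5: sum_val = 33 + 5 = 38.
Step 3: middle() doubles: sum_val = 38 * 2 = 76.
Step 4: result = 76

The answer is 76.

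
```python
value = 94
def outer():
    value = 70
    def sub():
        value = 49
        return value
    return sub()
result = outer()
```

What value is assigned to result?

Step 1: Three scopes define value: global (94), outer (70), sub (49).
Step 2: sub() has its own local value = 49, which shadows both enclosing and global.
Step 3: result = 49 (local wins in LEGB)

The answer is 49.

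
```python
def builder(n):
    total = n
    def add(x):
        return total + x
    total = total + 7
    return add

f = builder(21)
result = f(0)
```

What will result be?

Step 1: builder(21) sets total = 21, then total = 21 + 7 = 28.
Step 2: Closures capture by reference, so add sees total = 28.
Step 3: f(0) returns 28 + 0 = 28

The answer is 28.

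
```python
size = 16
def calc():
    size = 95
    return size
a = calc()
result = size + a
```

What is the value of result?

Step 1: Global size = 16. calc() returns local size = 95.
Step 2: a = 95. Global size still = 16.
Step 3: result = 16 + 95 = 111

The answer is 111.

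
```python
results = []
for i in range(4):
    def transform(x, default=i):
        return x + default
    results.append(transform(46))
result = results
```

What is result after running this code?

Step 1: Default argument default=i is evaluated at function definition time.
Step 2: Each iteration creates transform with default = current i value.
Step 3: transform(46) returns 46 + default. results = [46, 47, 48, 49]

The answer is [46, 47, 48, 49].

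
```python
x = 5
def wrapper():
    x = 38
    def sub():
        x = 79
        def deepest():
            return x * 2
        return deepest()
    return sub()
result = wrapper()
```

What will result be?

Step 1: deepest() looks up x through LEGB: not local, finds x = 79 in enclosing sub().
Step 2: Returns 79 * 2 = 158.
Step 3: result = 158

The answer is 158.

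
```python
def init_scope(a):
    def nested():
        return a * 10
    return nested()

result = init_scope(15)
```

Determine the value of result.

Step 1: init_scope(15) binds parameter a = 15.
Step 2: nested() accesses a = 15 from enclosing scope.
Step 3: result = 15 * 10 = 150

The answer is 150.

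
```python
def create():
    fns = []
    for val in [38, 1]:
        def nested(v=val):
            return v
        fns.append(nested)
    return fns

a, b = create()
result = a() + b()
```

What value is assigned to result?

Step 1: Default argument v=val captures val at each iteration.
Step 2: a() returns 38 (captured at first iteration), b() returns 1 (captured at second).
Step 3: result = 38 + 1 = 39

The answer is 39.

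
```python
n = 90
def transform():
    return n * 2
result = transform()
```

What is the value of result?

Step 1: n = 90 is defined globally.
Step 2: transform() looks up n from global scope = 90, then computes 90 * 2 = 180.
Step 3: result = 180

The answer is 180.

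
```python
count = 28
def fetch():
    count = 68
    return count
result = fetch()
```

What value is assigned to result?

Step 1: Global count = 28.
Step 2: fetch() creates local count = 68, shadowing the global.
Step 3: Returns local count = 68. result = 68

The answer is 68.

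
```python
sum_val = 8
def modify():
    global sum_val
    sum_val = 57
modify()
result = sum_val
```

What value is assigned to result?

Step 1: sum_val = 8 globally.
Step 2: modify() declares global sum_val and sets it to 57.
Step 3: After modify(), global sum_val = 57. result = 57

The answer is 57.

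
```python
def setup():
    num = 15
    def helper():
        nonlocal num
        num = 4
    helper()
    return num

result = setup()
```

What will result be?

Step 1: setup() sets num = 15.
Step 2: helper() uses nonlocal to reassign num = 4.
Step 3: result = 4

The answer is 4.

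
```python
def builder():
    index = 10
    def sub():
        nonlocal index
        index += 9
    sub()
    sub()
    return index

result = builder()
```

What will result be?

Step 1: index starts at 10.
Step 2: sub() is called 2 times, each adding 9.
Step 3: index = 10 + 9 * 2 = 28

The answer is 28.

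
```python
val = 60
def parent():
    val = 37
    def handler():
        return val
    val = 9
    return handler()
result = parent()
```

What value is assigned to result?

Step 1: parent() sets val = 37, then later val = 9.
Step 2: handler() is called after val is reassigned to 9. Closures capture variables by reference, not by value.
Step 3: result = 9

The answer is 9.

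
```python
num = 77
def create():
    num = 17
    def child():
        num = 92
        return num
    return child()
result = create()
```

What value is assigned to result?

Step 1: Three scopes define num: global (77), create (17), child (92).
Step 2: child() has its own local num = 92, which shadows both enclosing and global.
Step 3: result = 92 (local wins in LEGB)

The answer is 92.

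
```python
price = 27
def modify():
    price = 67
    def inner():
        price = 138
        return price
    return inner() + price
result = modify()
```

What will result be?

Step 1: modify() has local price = 67. inner() has local price = 138.
Step 2: inner() returns its local price = 138.
Step 3: modify() returns 138 + its own price (67) = 205

The answer is 205.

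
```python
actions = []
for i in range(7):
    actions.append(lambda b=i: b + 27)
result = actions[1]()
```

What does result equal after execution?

Step 1: Default argument b=i captures i's value at definition time.
Step 2: actions[1] was defined when i = 1, so b defaults to 1.
Step 3: result = 1 + 27 = 28 (default arg fixes the late binding issue)

The answer is 28.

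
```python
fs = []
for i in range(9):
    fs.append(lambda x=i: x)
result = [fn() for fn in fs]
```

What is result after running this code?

Step 1: Default arg x=i captures i at each iteration.
Step 2: Each lambda has its own default: 0, 1, ..., 8.
Step 3: result = [0, 1, 2, 3, 4, 5, 6, 7, 8]

The answer is [0, 1, 2, 3, 4, 5, 6, 7, 8].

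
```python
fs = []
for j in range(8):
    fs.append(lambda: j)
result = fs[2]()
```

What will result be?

Step 1: The loop creates 8 lambdas, all referencing the same variable j.
Step 2: After the loop, j = 7 (final value).
Step 3: fs[2]() looks up j at call time and finds 7. This is the late binding gotcha. result = 7

The answer is 7.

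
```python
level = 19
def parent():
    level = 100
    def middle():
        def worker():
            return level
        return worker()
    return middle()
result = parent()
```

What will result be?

Step 1: parent() defines level = 100. middle() and worker() have no local level.
Step 2: worker() checks local (none), enclosing middle() (none), enclosing parent() and finds level = 100.
Step 3: result = 100

The answer is 100.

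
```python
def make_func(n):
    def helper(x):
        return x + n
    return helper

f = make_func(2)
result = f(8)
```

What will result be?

Step 1: make_func(2) creates a closure that captures n = 2.
Step 2: f(8) calls the closure with x = 8, returning 8 + 2 = 10.
Step 3: result = 10

The answer is 10.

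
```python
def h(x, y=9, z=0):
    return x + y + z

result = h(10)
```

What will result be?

Step 1: h(10) uses defaults y = 9, z = 0.
Step 2: Returns 10 + 9 + 0 = 19.
Step 3: result = 19

The answer is 19.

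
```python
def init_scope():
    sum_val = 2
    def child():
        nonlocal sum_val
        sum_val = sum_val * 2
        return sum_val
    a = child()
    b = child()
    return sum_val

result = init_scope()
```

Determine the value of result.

Step 1: sum_val starts at 2.
Step 2: First child(): sum_val = 2 * 2 = 4.
Step 3: Second child(): sum_val = 4 * 2 = 8.
Step 4: result = 8

The answer is 8.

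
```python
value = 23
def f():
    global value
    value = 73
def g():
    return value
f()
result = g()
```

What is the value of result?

Step 1: value = 23.
Step 2: f() sets global value = 73.
Step 3: g() reads global value = 73. result = 73

The answer is 73.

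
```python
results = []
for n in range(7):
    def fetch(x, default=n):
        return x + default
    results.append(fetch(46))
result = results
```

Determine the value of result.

Step 1: Default argument default=n is evaluated at function definition time.
Step 2: Each iteration creates fetch with default = current n value.
Step 3: fetch(46) returns 46 + default. results = [46, 47, 48, 49, 50, 51, 52]

The answer is [46, 47, 48, 49, 50, 51, 52].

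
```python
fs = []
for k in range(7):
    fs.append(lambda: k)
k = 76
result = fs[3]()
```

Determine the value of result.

Step 1: Lambdas capture the variable k by reference, not by value.
Step 2: After the loop, k is reassigned to 76.
Step 3: fs[3]() looks up the current k = 76. result = 76

The answer is 76.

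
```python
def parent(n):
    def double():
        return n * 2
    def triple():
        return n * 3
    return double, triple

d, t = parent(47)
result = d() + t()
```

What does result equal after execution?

Step 1: Both closures capture the same n = 47.
Step 2: d() = 47 * 2 = 94, t() = 47 * 3 = 141.
Step 3: result = 94 + 141 = 235

The answer is 235.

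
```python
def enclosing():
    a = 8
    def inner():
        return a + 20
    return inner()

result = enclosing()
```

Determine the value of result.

Step 1: enclosing() defines a = 8.
Step 2: inner() reads a = 8 from enclosing scope, returns 8 + 20 = 28.
Step 3: result = 28

The answer is 28.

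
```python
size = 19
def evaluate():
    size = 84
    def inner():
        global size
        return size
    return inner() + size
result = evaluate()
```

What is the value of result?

Step 1: Global size = 19. evaluate() shadows with local size = 84.
Step 2: inner() uses global keyword, so inner() returns global size = 19.
Step 3: evaluate() returns 19 + 84 = 103

The answer is 103.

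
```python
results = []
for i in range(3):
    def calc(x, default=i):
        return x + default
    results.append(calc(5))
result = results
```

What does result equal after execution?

Step 1: Default argument default=i is evaluated at function definition time.
Step 2: Each iteration creates calc with default = current i value.
Step 3: calc(5) returns 5 + default. results = [5, 6, 7]

The answer is [5, 6, 7].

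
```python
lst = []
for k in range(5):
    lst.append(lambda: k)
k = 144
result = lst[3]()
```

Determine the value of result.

Step 1: Lambdas capture the variable k by reference, not by value.
Step 2: After the loop, k is reassigned to 144.
Step 3: lst[3]() looks up the current k = 144. result = 144

The answer is 144.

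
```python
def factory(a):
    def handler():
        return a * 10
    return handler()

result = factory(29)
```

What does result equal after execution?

Step 1: factory(29) binds parameter a = 29.
Step 2: handler() accesses a = 29 from enclosing scope.
Step 3: result = 29 * 10 = 290

The answer is 290.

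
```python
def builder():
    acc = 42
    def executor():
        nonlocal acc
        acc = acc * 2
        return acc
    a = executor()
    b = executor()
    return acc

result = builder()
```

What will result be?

Step 1: acc starts at 42.
Step 2: First executor(): acc = 42 * 2 = 84.
Step 3: Second executor(): acc = 84 * 2 = 168.
Step 4: result = 168

The answer is 168.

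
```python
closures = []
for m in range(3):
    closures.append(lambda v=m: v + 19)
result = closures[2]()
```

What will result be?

Step 1: Default argument v=m captures m's value at definition time.
Step 2: closures[2] was defined when m = 2, so v defaults to 2.
Step 3: result = 2 + 19 = 21 (default arg fixes the late binding issue)

The answer is 21.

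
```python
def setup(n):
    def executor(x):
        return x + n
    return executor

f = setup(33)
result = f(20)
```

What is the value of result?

Step 1: setup(33) creates a closure that captures n = 33.
Step 2: f(20) calls the closure with x = 20, returning 20 + 33 = 53.
Step 3: result = 53

The answer is 53.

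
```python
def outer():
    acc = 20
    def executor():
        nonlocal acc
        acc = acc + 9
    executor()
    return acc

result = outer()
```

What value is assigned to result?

Step 1: outer() sets acc = 20.
Step 2: executor() uses nonlocal to modify acc in outer's scope: acc = 20 + 9 = 29.
Step 3: outer() returns the modified acc = 29

The answer is 29.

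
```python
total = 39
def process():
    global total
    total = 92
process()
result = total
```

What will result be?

Step 1: total = 39 globally.
Step 2: process() declares global total and sets it to 92.
Step 3: After process(), global total = 92. result = 92

The answer is 92.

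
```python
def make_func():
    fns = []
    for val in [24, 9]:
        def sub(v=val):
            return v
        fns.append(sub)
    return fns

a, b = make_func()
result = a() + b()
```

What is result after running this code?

Step 1: Default argument v=val captures val at each iteration.
Step 2: a() returns 24 (captured at first iteration), b() returns 9 (captured at second).
Step 3: result = 24 + 9 = 33

The answer is 33.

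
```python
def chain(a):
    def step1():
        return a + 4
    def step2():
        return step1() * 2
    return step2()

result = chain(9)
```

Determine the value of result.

Step 1: chain(9) captures a = 9.
Step 2: step2() calls step1() which returns 9 + 4 = 13.
Step 3: step2() returns 13 * 2 = 26

The answer is 26.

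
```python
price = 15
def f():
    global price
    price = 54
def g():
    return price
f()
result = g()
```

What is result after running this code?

Step 1: price = 15.
Step 2: f() sets global price = 54.
Step 3: g() reads global price = 54. result = 54

The answer is 54.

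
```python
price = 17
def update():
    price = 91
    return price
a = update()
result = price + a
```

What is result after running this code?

Step 1: Global price = 17. update() returns local price = 91.
Step 2: a = 91. Global price still = 17.
Step 3: result = 17 + 91 = 108

The answer is 108.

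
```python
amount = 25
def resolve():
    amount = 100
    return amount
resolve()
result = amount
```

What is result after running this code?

Step 1: Global amount = 25.
Step 2: resolve() creates local amount = 100 (shadow, not modification).
Step 3: After resolve() returns, global amount is unchanged. result = 25

The answer is 25.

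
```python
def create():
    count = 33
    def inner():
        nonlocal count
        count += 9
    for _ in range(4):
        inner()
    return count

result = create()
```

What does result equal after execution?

Step 1: count = 33.
Step 2: inner() is called 4 times in a loop, each adding 9 via nonlocal.
Step 3: count = 33 + 9 * 4 = 69

The answer is 69.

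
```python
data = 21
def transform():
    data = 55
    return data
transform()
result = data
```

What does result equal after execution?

Step 1: data = 21 globally.
Step 2: transform() creates a LOCAL data = 55 (no global keyword!).
Step 3: The global data is unchanged. result = 21

The answer is 21.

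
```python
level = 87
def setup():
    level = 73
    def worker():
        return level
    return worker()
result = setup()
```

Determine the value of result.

Step 1: level = 87 globally, but setup() defines level = 73 locally.
Step 2: worker() looks up level. Not in local scope, so checks enclosing scope (setup) and finds level = 73.
Step 3: result = 73

The answer is 73.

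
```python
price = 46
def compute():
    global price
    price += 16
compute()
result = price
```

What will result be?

Step 1: price = 46 globally.
Step 2: compute() modifies global price: price += 16 = 62.
Step 3: result = 62

The answer is 62.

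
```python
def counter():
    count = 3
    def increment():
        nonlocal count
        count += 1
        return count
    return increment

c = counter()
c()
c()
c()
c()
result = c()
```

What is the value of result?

Step 1: counter() creates closure with count = 3.
Step 2: Each c() call increments count via nonlocal. After 5 calls: 3 + 5 = 8.
Step 3: result = 8

The answer is 8.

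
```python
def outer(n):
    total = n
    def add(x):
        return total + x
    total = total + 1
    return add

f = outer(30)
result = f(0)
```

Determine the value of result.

Step 1: outer(30) sets total = 30, then total = 30 + 1 = 31.
Step 2: Closures capture by reference, so add sees total = 31.
Step 3: f(0) returns 31 + 0 = 31

The answer is 31.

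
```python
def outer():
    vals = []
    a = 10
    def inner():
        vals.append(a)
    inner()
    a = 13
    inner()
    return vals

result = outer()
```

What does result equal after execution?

Step 1: a = 10. inner() appends current a to vals.
Step 2: First inner(): appends 10. Then a = 13.
Step 3: Second inner(): appends 13 (closure sees updated a). result = [10, 13]

The answer is [10, 13].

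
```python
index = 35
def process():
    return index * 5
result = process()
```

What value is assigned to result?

Step 1: index = 35 is defined globally.
Step 2: process() looks up index from global scope = 35, then computes 35 * 5 = 175.
Step 3: result = 175

The answer is 175.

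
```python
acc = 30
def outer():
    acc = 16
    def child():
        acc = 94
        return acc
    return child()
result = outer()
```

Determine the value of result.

Step 1: Three scopes define acc: global (30), outer (16), child (94).
Step 2: child() has its own local acc = 94, which shadows both enclosing and global.
Step 3: result = 94 (local wins in LEGB)

The answer is 94.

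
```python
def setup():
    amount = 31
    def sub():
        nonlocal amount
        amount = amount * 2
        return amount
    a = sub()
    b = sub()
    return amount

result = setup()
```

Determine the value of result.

Step 1: amount starts at 31.
Step 2: First sub(): amount = 31 * 2 = 62.
Step 3: Second sub(): amount = 62 * 2 = 124.
Step 4: result = 124

The answer is 124.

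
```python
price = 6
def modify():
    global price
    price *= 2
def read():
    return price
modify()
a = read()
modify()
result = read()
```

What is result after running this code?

Step 1: price = 6.
Step 2: First modify(): price = 6 * 2 = 12.
Step 3: Second modify(): price = 12 * 2 = 24.
Step 4: read() returns 24

The answer is 24.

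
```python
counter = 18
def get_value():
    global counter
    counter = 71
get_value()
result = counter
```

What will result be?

Step 1: counter = 18 globally.
Step 2: get_value() declares global counter and sets it to 71.
Step 3: After get_value(), global counter = 71. result = 71

The answer is 71.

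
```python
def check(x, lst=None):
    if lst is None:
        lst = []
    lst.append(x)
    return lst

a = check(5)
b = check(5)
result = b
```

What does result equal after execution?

Step 1: None default with guard creates a NEW list each call.
Step 2: a = [5] (fresh list). b = [5] (another fresh list).
Step 3: result = [5] (this is the fix for mutable default)

The answer is [5].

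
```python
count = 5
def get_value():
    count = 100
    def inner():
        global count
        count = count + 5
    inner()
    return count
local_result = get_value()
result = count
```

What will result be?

Step 1: Global count = 5. get_value() creates local count = 100.
Step 2: inner() declares global count and adds 5: global count = 5 + 5 = 10.
Step 3: get_value() returns its local count = 100 (unaffected by inner).
Step 4: result = global count = 10

The answer is 10.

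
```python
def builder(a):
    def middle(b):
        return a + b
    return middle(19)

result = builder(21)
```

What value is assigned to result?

Step 1: builder(21) passes a = 21.
Step 2: middle(19) has b = 19, reads a = 21 from enclosing.
Step 3: result = 21 + 19 = 40

The answer is 40.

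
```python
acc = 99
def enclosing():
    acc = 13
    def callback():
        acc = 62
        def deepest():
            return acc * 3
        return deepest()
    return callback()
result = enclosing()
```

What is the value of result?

Step 1: deepest() looks up acc through LEGB: not local, finds acc = 62 in enclosing callback().
Step 2: Returns 62 * 3 = 186.
Step 3: result = 186

The answer is 186.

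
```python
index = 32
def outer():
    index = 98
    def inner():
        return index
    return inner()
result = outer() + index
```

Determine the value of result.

Step 1: Global index = 32. outer() shadows with index = 98.
Step 2: inner() returns enclosing index = 98. outer() = 98.
Step 3: result = 98 + global index (32) = 130

The answer is 130.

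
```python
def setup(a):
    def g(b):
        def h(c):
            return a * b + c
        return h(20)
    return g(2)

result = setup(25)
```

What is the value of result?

Step 1: a = 25, b = 2, c = 20.
Step 2: h() computes a * b + c = 25 * 2 + 20 = 70.
Step 3: result = 70

The answer is 70.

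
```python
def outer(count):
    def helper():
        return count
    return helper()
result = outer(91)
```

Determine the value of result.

Step 1: outer(91) binds parameter count = 91.
Step 2: helper() looks up count in enclosing scope and finds the parameter count = 91.
Step 3: result = 91

The answer is 91.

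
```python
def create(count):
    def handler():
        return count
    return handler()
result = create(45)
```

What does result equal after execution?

Step 1: create(45) binds parameter count = 45.
Step 2: handler() looks up count in enclosing scope and finds the parameter count = 45.
Step 3: result = 45

The answer is 45.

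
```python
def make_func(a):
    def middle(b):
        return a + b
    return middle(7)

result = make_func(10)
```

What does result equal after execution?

Step 1: make_func(10) passes a = 10.
Step 2: middle(7) has b = 7, reads a = 10 from enclosing.
Step 3: result = 10 + 7 = 17

The answer is 17.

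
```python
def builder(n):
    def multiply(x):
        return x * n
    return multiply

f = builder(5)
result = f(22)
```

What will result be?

Step 1: builder(5) returns multiply closure with n = 5.
Step 2: f(22) computes 22 * 5 = 110.
Step 3: result = 110

The answer is 110.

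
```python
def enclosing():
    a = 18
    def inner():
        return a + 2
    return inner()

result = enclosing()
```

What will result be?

Step 1: enclosing() defines a = 18.
Step 2: inner() reads a = 18 from enclosing scope, returns 18 + 2 = 20.
Step 3: result = 20

The answer is 20.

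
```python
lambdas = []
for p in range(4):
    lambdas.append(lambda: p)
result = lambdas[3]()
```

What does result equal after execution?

Step 1: The loop creates 4 lambdas, all referencing the same variable p.
Step 2: After the loop, p = 3 (final value).
Step 3: lambdas[3]() looks up p at call time and finds 3. This is the late binding gotcha. result = 3

The answer is 3.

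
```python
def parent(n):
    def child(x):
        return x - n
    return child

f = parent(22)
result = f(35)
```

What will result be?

Step 1: parent(22) creates a closure capturing n = 22.
Step 2: f(35) computes 35 - 22 = 13.
Step 3: result = 13

The answer is 13.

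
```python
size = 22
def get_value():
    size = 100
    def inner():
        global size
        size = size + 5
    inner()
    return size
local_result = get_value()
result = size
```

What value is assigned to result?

Step 1: Global size = 22. get_value() creates local size = 100.
Step 2: inner() declares global size and adds 5: global size = 22 + 5 = 27.
Step 3: get_value() returns its local size = 100 (unaffected by inner).
Step 4: result = global size = 27

The answer is 27.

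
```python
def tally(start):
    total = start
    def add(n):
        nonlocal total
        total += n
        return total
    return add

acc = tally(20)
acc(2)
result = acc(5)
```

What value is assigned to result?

Step 1: tally(20) creates closure with total = 20.
Step 2: First acc(2): total = 20 + 2 = 22.
Step 3: Second acc(5): total = 22 + 5 = 27. result = 27

The answer is 27.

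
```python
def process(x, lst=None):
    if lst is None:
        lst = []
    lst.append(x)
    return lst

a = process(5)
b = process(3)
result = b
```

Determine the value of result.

Step 1: None default with guard creates a NEW list each call.
Step 2: a = [5] (fresh list). b = [3] (another fresh list).
Step 3: result = [3] (this is the fix for mutable default)

The answer is [3].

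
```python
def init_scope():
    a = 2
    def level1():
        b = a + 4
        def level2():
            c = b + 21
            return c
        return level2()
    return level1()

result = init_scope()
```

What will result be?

Step 1: a = 2. b = a + 4 = 6.
Step 2: c = b + 21 = 6 + 21 = 27.
Step 3: result = 27

The answer is 27.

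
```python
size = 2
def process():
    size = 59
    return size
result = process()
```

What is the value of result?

Step 1: Global size = 2.
Step 2: process() creates local size = 59, shadowing the global.
Step 3: Returns local size = 59. result = 59

The answer is 59.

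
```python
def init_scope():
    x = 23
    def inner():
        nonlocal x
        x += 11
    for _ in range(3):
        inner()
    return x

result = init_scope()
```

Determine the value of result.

Step 1: x = 23.
Step 2: inner() is called 3 times in a loop, each adding 11 via nonlocal.
Step 3: x = 23 + 11 * 3 = 56

The answer is 56.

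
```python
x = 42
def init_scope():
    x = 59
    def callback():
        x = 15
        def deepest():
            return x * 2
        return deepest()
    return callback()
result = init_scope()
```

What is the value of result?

Step 1: deepest() looks up x through LEGB: not local, finds x = 15 in enclosing callback().
Step 2: Returns 15 * 2 = 30.
Step 3: result = 30

The answer is 30.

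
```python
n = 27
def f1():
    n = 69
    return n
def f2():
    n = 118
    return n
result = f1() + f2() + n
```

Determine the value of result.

Step 1: Each function shadows global n with its own local.
Step 2: f1() returns 69, f2() returns 118.
Step 3: Global n = 27 is unchanged. result = 69 + 118 + 27 = 214

The answer is 214.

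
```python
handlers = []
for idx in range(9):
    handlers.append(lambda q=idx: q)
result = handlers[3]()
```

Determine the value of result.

Step 1: Default argument q=idx captures idx's value at each iteration.
Step 2: handlers[3] captured q = 3 when idx was 3.
Step 3: result = 3

The answer is 3.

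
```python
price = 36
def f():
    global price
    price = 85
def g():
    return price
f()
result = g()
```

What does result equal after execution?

Step 1: price = 36.
Step 2: f() sets global price = 85.
Step 3: g() reads global price = 85. result = 85

The answer is 85.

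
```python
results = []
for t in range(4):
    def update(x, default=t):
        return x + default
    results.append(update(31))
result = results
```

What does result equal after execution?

Step 1: Default argument default=t is evaluated at function definition time.
Step 2: Each iteration creates update with default = current t value.
Step 3: update(31) returns 31 + default. results = [31, 32, 33, 34]

The answer is [31, 32, 33, 34].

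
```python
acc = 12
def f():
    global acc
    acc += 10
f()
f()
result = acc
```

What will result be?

Step 1: acc = 12.
Step 2: First f(): acc = 12 + 10 = 22.
Step 3: Second f(): acc = 22 + 10 = 32. result = 32

The answer is 32.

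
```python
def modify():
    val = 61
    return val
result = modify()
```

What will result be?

Step 1: modify() defines val = 61 in its local scope.
Step 2: return val finds the local variable val = 61.
Step 3: result = 61

The answer is 61.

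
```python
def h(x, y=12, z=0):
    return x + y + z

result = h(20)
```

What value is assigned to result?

Step 1: h(20) uses defaults y = 12, z = 0.
Step 2: Returns 20 + 12 + 0 = 32.
Step 3: result = 32

The answer is 32.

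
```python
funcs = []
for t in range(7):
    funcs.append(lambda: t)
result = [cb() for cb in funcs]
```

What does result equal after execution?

Step 1: All 7 lambdas share the same variable t.
Step 2: After the loop, t = 6.
Step 3: Each call returns 6. result = [6, 6, 6, 6, 6, 6, 6]

The answer is [6, 6, 6, 6, 6, 6, 6].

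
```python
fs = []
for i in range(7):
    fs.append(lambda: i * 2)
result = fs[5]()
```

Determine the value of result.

Step 1: All lambdas reference the same variable i (late binding).
Step 2: After the loop, i = 6. Every lambda returns i * 2.
Step 3: fs[5]() = 6 * 2 = 12

The answer is 12.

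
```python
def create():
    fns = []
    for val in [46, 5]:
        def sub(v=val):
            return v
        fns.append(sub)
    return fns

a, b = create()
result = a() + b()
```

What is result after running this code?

Step 1: Default argument v=val captures val at each iteration.
Step 2: a() returns 46 (captured at first iteration), b() returns 5 (captured at second).
Step 3: result = 46 + 5 = 51

The answer is 51.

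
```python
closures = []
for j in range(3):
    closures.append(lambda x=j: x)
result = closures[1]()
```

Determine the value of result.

Step 1: Default argument x=j captures j's value at each iteration.
Step 2: closures[1] captured x = 1 when j was 1.
Step 3: result = 1

The answer is 1.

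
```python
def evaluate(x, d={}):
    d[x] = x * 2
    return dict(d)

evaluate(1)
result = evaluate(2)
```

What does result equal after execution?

Step 1: Mutable default dict is shared across calls.
Step 2: First call adds 1: 2. Second call adds 2: 4.
Step 3: result = {1: 2, 2: 4}

The answer is {1: 2, 2: 4}.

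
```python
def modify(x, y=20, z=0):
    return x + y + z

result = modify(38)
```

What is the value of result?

Step 1: modify(38) uses defaults y = 20, z = 0.
Step 2: Returns 38 + 20 + 0 = 58.
Step 3: result = 58

The answer is 58.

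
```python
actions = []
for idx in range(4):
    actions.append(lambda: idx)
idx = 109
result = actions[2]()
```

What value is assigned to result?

Step 1: Lambdas capture the variable idx by reference, not by value.
Step 2: After the loop, idx is reassigned to 109.
Step 3: actions[2]() looks up the current idx = 109. result = 109

The answer is 109.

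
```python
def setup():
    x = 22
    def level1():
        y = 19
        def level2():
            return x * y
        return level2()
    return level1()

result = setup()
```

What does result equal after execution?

Step 1: x = 22 in setup. y = 19 in level1.
Step 2: level2() reads x = 22 and y = 19 from enclosing scopes.
Step 3: result = 22 * 19 = 418

The answer is 418.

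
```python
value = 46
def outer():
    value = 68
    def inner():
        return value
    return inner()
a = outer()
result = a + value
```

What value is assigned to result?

Step 1: outer() has local value = 68. inner() reads from enclosing.
Step 2: outer() returns 68. Global value = 46 unchanged.
Step 3: result = 68 + 46 = 114

The answer is 114.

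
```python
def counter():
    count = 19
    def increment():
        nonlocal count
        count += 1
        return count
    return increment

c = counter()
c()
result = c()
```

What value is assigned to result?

Step 1: counter() creates closure with count = 19.
Step 2: Each c() call increments count via nonlocal. After 2 calls: 19 + 2 = 21.
Step 3: result = 21

The answer is 21.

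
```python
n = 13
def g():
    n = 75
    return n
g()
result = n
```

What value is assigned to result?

Step 1: Global n = 13.
Step 2: g() creates local n = 75 (shadow, not modification).
Step 3: After g() returns, global n is unchanged. result = 13

The answer is 13.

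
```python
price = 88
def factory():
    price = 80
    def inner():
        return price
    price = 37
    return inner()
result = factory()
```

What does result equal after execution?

Step 1: factory() sets price = 80, then later price = 37.
Step 2: inner() is called after price is reassigned to 37. Closures capture variables by reference, not by value.
Step 3: result = 37

The answer is 37.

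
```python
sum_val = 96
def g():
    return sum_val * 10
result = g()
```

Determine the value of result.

Step 1: sum_val = 96 is defined globally.
Step 2: g() looks up sum_val from global scope = 96, then computes 96 * 10 = 960.
Step 3: result = 960

The answer is 960.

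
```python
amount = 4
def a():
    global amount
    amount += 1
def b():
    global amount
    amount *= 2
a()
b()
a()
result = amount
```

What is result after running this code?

Step 1: amount = 4.
Step 2: a(): amount = 4 + 1 = 5.
Step 3: b(): amount = 5 * 2 = 10.
Step 4: a(): amount = 10 + 1 = 11

The answer is 11.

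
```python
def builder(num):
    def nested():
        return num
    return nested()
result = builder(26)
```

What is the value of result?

Step 1: builder(26) binds parameter num = 26.
Step 2: nested() looks up num in enclosing scope and finds the parameter num = 26.
Step 3: result = 26

The answer is 26.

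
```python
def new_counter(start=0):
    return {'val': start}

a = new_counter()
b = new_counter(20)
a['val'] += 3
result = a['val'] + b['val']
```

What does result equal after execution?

Step 1: new_counter() returns a new dict each call (immutable default 0).
Step 2: a = {'val': 0}, b = {'val': 20}.
Step 3: a['val'] += 3 = 3. result = 3 + 20 = 23

The answer is 23.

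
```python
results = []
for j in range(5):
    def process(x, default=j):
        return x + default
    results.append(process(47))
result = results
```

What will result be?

Step 1: Default argument default=j is evaluated at function definition time.
Step 2: Each iteration creates process with default = current j value.
Step 3: process(47) returns 47 + default. results = [47, 48, 49, 50, 51]

The answer is [47, 48, 49, 50, 51].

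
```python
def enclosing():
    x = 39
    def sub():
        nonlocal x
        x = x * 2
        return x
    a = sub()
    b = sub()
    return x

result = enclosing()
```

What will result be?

Step 1: x starts at 39.
Step 2: First sub(): x = 39 * 2 = 78.
Step 3: Second sub(): x = 78 * 2 = 156.
Step 4: result = 156

The answer is 156.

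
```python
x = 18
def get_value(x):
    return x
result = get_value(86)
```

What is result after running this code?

Step 1: Global x = 18.
Step 2: get_value(86) takes parameter x = 86, which shadows the global.
Step 3: result = 86

The answer is 86.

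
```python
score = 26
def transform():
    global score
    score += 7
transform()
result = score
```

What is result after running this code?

Step 1: score = 26 globally.
Step 2: transform() modifies global score: score += 7 = 33.
Step 3: result = 33

The answer is 33.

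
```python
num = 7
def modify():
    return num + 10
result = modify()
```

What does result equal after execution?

Step 1: num = 7 is defined globally.
Step 2: modify() looks up num from global scope = 7, then computes 7 + 10 = 17.
Step 3: result = 17

The answer is 17.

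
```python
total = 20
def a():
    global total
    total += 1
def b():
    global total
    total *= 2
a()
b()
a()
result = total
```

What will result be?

Step 1: total = 20.
Step 2: a(): total = 20 + 1 = 21.
Step 3: b(): total = 21 * 2 = 42.
Step 4: a(): total = 42 + 1 = 43

The answer is 43.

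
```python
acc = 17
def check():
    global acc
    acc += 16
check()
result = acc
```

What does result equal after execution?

Step 1: acc = 17 globally.
Step 2: check() modifies global acc: acc += 16 = 33.
Step 3: result = 33

The answer is 33.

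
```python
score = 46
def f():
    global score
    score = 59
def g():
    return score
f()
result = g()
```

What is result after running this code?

Step 1: score = 46.
Step 2: f() sets global score = 59.
Step 3: g() reads global score = 59. result = 59

The answer is 59.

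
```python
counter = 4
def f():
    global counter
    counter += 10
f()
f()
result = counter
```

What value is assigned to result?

Step 1: counter = 4.
Step 2: First f(): counter = 4 + 10 = 14.
Step 3: Second f(): counter = 14 + 10 = 24. result = 24

The answer is 24.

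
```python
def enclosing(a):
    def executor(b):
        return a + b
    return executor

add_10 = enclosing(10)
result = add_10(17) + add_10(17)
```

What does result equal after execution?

Step 1: add_10 captures a = 10.
Step 2: add_10(17) = 10 + 17 = 27, called twice.
Step 3: result = 27 + 27 = 54

The answer is 54.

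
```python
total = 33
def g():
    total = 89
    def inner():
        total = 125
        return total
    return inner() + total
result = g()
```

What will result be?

Step 1: g() has local total = 89. inner() has local total = 125.
Step 2: inner() returns its local total = 125.
Step 3: g() returns 125 + its own total (89) = 214

The answer is 214.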